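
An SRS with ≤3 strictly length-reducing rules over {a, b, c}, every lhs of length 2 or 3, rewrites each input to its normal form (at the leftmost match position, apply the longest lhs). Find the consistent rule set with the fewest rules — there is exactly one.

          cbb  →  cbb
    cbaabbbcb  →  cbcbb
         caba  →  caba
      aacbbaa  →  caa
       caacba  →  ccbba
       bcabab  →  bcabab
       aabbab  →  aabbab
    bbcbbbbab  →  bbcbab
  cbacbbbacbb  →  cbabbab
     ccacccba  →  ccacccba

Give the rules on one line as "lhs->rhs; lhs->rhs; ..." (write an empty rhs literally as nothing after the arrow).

  | cbb
  | cbaabbbcb => cbaacb => cbcbb
  | caba
  | aacbbaa => cbbbaa => caa

aac->cb; acb->a; bbb->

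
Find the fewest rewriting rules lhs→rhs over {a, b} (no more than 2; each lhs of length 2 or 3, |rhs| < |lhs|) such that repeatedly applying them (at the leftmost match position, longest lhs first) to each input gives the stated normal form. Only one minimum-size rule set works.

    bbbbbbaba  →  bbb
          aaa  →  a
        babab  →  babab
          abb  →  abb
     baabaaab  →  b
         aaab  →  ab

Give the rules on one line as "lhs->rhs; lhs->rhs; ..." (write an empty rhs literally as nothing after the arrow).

aa->; bba->

  | bbbbbbaba => bbbbba => bbb
  | aaa => a
  | babab
  | abb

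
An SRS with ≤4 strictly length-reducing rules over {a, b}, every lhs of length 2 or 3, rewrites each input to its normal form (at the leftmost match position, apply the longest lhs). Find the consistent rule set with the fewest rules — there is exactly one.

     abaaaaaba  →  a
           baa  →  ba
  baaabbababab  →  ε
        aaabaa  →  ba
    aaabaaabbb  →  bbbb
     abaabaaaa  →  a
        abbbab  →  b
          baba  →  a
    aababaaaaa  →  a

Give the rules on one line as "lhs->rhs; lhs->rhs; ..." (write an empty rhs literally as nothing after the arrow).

  | abaaaaaba => aaaaaba => aaba => aba => a
  | baa => ba
  | baaabbababab => bbbababab => bbabab => bab => ε
  | aaabaa => baa => ba

aa->a; aaa->; ab->; bab->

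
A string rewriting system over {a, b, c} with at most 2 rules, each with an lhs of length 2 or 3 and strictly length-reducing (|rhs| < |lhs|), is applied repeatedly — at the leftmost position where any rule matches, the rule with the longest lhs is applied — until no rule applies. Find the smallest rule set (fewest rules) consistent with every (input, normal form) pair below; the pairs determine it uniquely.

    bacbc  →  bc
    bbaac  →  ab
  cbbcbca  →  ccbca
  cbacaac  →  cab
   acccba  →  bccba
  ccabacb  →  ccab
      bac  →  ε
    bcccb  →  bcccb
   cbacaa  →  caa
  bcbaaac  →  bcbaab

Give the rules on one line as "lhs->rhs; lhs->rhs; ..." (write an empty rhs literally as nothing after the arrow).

  | bacbc => bbbc => bc
  | bbaac => aac => ab
  | cbbcbca => ccbca
  | cbacaac => cbbaac => caac => cab

ac->b; bb->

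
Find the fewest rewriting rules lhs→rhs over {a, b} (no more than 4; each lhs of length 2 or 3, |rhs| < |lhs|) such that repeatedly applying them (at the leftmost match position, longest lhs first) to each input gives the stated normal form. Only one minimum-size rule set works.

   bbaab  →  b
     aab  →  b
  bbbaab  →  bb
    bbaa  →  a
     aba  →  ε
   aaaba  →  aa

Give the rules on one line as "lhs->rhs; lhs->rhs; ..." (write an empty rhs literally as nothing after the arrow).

  | bbaab => ab => b
  | aab => ab => b
  | bbbaab => bab => bb
  | bbaa => a

ab->b; aba->; bba->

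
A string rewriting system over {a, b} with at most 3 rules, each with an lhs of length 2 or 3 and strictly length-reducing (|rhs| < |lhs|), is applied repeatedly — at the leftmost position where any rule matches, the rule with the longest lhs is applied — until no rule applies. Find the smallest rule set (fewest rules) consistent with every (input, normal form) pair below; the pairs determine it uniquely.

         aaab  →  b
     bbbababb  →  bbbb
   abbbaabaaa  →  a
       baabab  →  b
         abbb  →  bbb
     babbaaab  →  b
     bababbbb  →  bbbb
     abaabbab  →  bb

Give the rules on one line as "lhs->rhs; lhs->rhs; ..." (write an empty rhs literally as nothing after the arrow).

ab->b; ba->

  | aaab => aab => ab => b
  | bbbababb => bbbabb => bbbb
  | abbbaabaaa => bbbaabaaa => bbabaaa => bbaaa => baa => a
  | baabab => abab => bab => b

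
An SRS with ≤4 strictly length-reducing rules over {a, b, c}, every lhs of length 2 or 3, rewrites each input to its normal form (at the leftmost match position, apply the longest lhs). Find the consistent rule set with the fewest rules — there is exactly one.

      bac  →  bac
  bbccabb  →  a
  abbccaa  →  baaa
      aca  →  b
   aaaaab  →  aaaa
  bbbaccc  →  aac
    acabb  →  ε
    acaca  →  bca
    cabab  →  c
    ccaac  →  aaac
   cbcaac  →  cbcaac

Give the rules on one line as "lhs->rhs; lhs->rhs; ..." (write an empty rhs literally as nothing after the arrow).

  | bac
  | bbccabb => accabb => aaabb => aab => a
  | abbccaa => bccaa => baaa
  | aca => b

ab->; aca->b; bb->a; cc->a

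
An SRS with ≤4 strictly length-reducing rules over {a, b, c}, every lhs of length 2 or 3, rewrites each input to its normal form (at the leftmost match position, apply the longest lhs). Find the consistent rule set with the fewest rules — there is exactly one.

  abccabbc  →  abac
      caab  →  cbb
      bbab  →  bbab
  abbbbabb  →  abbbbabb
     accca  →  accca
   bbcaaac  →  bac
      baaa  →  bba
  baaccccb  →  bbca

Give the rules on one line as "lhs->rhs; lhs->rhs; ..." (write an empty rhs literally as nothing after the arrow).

  | abccabbc => abcabc => abac
  | caab => cbb
  | bbab
  | abbbbabb

aa->b; bcb->; cab->a; ccb->ab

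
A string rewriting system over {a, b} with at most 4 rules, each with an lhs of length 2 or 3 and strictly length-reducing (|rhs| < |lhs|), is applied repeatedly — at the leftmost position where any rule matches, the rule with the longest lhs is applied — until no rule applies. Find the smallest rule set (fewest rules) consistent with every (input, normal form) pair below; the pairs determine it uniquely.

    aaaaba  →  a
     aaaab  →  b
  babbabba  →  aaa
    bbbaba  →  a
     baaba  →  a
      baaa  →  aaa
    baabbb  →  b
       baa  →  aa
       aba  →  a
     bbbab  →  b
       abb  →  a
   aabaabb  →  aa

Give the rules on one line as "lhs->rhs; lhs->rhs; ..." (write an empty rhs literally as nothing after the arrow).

ab->b; abb->a; ba->a

  | aaaaba => aaaba => aaba => aba => ba => a
  | aaaab => aaab => aab => ab => b
  | babbabba => abbabba => aabba => aaa
  | bbbaba => bbaba => baba => aba => ba => a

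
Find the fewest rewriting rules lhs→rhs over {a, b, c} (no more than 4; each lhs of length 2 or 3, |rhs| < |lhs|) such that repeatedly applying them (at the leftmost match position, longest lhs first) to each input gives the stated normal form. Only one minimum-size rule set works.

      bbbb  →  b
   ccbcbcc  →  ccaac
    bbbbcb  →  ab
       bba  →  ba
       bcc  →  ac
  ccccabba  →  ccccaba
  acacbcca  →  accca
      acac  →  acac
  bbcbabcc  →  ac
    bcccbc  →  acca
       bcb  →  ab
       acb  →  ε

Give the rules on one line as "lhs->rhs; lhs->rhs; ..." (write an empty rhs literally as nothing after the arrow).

acb->; baa->; bb->b; bc->a

  | bbbb => bbb => bb => b
  | ccbcbcc => ccabcc => ccaac
  | bbbbcb => bbbcb => bbcb => bcb => ab
  | bba => ba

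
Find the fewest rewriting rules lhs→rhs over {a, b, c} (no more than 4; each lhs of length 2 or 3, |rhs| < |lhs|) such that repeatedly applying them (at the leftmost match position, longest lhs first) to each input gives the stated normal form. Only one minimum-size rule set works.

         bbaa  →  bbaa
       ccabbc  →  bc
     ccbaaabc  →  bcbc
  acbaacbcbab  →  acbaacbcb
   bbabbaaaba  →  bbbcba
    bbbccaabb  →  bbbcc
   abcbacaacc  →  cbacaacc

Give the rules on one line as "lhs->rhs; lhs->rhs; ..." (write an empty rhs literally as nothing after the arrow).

  | bbaa
  | ccabbc => ccbc => bc
  | ccbaaabc => baaabc => bcbc
  | acbaacbcbab => acbaacbcb

aaa->c; ab->; ccb->b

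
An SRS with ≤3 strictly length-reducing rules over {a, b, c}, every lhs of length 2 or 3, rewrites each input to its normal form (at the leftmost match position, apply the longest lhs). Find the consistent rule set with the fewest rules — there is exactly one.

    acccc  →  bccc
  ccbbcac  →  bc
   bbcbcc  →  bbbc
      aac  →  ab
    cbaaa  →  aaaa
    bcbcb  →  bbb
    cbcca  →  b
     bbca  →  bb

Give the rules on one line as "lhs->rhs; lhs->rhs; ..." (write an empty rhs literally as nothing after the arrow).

  | acccc => bccc
  | ccbbcac => cabcac => bcac => bc
  | bbcbcc => bbacc => bbbc
  | aac => ab

ac->b; ca->; cb->a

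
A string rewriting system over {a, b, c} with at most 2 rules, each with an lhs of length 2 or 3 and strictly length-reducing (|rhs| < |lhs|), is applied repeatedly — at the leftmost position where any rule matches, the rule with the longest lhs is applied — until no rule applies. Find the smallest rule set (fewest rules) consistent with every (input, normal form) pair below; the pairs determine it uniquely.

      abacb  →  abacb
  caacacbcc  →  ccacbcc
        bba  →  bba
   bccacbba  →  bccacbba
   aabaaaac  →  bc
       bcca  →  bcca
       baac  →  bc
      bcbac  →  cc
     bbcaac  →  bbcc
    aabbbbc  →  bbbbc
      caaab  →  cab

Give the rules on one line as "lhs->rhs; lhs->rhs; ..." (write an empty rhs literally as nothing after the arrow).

aa->; bcb->ca

  | abacb
  | caacacbcc => ccacbcc
  | bba
  | bccacbba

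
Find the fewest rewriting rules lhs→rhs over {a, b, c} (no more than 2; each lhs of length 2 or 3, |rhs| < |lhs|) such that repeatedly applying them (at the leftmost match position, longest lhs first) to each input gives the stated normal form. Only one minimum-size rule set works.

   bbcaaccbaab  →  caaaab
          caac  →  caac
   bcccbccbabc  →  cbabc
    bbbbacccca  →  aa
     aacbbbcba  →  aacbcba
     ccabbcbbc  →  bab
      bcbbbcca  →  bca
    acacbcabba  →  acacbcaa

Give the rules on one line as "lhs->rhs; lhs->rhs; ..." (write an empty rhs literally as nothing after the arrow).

bb->; cc->b

  | bbcaaccbaab => caaccbaab => caabbaab => caaaab
  | caac
  | bcccbccbabc => bbcbccbabc => cbccbabc => cbbbabc => cbabc
  | bbbbacccca => bbacccca => acccca => abcca => abba => aa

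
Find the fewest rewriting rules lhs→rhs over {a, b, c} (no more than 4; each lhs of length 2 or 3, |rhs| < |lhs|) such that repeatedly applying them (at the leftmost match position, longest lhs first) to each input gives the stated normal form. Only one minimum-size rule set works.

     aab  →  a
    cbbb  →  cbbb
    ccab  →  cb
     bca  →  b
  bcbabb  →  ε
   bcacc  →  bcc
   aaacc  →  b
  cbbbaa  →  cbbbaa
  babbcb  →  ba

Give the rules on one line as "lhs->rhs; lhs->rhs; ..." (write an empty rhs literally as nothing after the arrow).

ab->; ac->b; bcb->a; ca->

  | aab => a
  | cbbb
  | ccab => cb
  | bca => b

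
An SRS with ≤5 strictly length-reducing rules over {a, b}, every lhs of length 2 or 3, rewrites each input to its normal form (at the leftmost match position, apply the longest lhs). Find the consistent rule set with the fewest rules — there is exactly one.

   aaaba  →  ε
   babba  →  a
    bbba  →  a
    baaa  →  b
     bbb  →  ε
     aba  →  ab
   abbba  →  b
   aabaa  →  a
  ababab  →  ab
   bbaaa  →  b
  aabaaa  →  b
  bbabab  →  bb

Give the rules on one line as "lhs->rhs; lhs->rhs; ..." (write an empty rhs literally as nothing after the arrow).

  | aaaba => baba => bba => ε
  | babba => bbba => a
  | bbba => a
  | baaa => baa => ba => b

aa->b; ba->b; bba->; bbb->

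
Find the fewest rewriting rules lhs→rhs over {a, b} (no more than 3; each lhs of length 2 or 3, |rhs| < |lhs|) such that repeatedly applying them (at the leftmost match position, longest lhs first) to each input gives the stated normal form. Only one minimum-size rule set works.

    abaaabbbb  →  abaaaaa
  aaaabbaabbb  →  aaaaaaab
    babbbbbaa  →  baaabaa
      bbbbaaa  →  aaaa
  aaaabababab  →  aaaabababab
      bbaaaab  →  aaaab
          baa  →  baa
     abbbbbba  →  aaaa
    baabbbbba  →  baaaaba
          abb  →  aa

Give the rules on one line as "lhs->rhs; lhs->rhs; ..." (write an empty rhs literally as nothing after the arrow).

  | abaaabbbb => abaaaabb => abaaaaa
  | aaaabbaabbb => aaaaaabbb => aaaaaaab
  | babbbbbaa => baabbbaa => baaabaa
  | bbbbaaa => abbaaa => aaaa

bb->a; bba->a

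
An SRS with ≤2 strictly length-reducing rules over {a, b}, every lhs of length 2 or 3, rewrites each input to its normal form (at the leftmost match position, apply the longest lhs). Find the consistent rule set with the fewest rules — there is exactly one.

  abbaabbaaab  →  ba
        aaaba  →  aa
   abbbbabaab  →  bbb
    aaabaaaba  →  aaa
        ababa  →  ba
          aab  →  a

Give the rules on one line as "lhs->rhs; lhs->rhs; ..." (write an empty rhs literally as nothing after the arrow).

  | abbaabbaaab => baabbaaab => babaaab => baab => ba
  | aaaba => aa
  | abbbbabaab => bbbabaab => bbbab => bbb
  | aaabaaaba => aaaaba => aaa

ab->; aba->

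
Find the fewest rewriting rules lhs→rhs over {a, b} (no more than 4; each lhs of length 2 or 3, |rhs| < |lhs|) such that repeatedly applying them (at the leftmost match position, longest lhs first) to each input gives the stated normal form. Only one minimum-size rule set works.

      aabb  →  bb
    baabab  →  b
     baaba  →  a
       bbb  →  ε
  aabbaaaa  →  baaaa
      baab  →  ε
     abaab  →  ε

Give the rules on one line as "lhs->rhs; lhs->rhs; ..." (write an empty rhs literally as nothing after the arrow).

  | aabb => abb => bb
  | baabab => babab => ab => b
  | baaba => baba => a
  | bbb => ε

ab->b; bab->; bba->ba; bbb->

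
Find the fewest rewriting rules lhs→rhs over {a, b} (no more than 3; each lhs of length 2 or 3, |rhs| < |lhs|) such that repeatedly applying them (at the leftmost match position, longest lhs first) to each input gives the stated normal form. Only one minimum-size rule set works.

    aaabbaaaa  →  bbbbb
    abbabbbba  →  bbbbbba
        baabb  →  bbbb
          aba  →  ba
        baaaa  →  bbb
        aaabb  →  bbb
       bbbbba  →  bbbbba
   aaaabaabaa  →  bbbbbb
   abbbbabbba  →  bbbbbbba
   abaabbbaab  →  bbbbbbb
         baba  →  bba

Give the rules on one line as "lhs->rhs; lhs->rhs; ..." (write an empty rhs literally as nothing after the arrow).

  | aaabbaaaa => babbaaaa => bbbaaaa => bbbbaa => bbbbb
  | abbabbbba => bbabbbba => bbbbbba
  | baabb => bbbb
  | aba => ba

aa->b; ab->b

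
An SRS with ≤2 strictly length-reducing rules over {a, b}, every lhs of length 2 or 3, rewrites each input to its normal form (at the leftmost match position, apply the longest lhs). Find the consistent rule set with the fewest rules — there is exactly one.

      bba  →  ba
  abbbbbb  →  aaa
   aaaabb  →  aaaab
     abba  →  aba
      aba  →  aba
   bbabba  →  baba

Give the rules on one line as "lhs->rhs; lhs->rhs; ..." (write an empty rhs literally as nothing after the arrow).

bb->b; bbb->a

  | bba => ba
  | abbbbbb => aabbb => aaa
  | aaaabb => aaaab
  | abba => aba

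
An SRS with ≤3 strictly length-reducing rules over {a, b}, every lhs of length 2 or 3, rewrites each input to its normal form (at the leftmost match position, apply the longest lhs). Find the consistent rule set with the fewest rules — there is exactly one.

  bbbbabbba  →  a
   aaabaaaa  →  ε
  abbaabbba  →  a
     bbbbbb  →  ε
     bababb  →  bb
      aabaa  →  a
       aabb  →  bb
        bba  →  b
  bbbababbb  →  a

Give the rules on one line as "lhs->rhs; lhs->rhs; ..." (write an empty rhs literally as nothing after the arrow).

  | bbbbabbba => ababbba => abbba => aaa => a
  | aaabaaaa => abaaaa => aaaa => aa => ε
  | abbaabbba => ababbba => abbba => aaa => a
  | bbbbbb => abbb => aa => ε

aa->; ba->; bbb->a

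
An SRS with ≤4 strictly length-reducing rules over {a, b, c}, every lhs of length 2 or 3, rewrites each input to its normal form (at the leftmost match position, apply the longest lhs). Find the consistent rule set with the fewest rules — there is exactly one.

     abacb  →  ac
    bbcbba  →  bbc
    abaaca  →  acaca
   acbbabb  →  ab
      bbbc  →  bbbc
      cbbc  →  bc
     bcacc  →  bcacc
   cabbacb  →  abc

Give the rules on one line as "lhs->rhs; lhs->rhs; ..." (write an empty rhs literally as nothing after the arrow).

ba->c; cab->ab; cb->

  | abacb => accb => ac
  | bbcbba => bbba => bbc
  | abaaca => acaca
  | acbbabb => ababb => acbb => ab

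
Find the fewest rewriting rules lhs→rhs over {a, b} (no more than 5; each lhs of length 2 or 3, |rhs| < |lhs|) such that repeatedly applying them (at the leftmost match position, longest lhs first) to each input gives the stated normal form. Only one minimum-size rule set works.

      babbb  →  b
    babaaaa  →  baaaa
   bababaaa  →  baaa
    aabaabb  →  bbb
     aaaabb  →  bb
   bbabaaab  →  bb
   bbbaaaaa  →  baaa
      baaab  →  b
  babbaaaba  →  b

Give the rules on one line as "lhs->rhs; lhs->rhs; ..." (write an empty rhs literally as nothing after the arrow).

  | babbb => bab => b
  | babaaaa => baaaa
  | bababaaa => babaaa => baaa
  | aabaabb => baabb => bbb

aab->b; ab->; abb->a; bba->b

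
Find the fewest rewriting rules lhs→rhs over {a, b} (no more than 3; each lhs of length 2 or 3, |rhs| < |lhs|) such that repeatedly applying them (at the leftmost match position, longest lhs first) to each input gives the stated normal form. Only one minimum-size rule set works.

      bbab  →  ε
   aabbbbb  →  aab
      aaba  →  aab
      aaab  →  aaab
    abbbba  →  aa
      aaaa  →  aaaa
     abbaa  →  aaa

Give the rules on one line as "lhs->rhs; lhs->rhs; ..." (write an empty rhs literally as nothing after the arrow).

  | bbab => bbb => ε
  | aabbbbb => aabbb => aab
  | aaba => aab
  | aaab

abb->a; ba->b; bbb->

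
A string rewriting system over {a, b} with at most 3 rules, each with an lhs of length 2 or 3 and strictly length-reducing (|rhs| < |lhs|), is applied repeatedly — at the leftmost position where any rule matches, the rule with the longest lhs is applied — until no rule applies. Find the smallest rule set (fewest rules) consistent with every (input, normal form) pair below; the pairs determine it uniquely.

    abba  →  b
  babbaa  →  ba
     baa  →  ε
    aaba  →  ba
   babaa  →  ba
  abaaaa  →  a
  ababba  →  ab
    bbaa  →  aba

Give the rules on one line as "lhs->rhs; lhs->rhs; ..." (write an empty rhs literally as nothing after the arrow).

  | abba => aab => b
  | babbaa => baaba => ba
  | baa => ε
  | aaba => ba

aa->; baa->; bba->ab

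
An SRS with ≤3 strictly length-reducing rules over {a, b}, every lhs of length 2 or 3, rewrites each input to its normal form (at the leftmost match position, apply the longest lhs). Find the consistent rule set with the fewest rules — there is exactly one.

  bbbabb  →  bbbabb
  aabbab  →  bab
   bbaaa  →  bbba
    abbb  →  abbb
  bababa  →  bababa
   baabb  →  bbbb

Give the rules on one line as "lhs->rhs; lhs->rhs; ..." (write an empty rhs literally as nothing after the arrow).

aab->; baa->bb

  | bbbabb
  | aabbab => bab
  | bbaaa => bbba
  | abbb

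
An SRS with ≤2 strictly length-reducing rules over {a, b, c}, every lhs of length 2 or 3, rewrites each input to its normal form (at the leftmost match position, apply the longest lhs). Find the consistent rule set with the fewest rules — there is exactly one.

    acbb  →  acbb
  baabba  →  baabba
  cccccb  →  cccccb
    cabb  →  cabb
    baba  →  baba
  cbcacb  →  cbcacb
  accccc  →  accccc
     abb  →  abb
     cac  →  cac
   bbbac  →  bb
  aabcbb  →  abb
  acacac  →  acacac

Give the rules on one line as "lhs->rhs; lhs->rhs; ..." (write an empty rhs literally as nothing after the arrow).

  | acbb
  | baabba
  | cccccb
  | cabb

abc->; bac->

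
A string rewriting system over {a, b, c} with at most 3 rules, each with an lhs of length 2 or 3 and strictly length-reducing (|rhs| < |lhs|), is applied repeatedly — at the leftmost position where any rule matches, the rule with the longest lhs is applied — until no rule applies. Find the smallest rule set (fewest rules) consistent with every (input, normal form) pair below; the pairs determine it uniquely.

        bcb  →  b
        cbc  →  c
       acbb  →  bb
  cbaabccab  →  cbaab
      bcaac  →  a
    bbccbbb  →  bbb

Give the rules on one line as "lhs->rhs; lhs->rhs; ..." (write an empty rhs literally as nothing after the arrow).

ac->; bc->

  | bcb => b
  | cbc => c
  | acbb => bb
  | cbaabccab => cbaacab => cbaab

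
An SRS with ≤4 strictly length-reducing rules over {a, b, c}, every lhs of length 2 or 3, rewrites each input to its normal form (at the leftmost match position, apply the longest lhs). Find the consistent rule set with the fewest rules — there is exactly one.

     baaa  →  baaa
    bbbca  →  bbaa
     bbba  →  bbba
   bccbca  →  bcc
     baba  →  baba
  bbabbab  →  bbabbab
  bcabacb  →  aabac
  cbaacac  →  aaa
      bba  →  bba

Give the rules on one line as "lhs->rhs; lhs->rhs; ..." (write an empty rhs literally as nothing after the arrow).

bca->aa; ca->; cac->aa; cb->c

  | baaa
  | bbbca => bbaa
  | bbba
  | bccbca => bccca => bcc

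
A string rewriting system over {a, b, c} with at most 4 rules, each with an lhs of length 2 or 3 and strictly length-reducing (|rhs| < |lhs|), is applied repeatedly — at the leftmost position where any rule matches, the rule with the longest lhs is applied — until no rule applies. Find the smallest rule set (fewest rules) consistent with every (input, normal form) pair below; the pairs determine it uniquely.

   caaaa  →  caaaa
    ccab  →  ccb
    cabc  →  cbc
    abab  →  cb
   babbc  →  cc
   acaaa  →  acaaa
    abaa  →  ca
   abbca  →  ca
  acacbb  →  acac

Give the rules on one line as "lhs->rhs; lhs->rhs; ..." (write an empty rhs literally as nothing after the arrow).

  | caaaa
  | ccab => ccb
  | cabc => cbc
  | abab => bab => cb

ab->b; ba->c; bb->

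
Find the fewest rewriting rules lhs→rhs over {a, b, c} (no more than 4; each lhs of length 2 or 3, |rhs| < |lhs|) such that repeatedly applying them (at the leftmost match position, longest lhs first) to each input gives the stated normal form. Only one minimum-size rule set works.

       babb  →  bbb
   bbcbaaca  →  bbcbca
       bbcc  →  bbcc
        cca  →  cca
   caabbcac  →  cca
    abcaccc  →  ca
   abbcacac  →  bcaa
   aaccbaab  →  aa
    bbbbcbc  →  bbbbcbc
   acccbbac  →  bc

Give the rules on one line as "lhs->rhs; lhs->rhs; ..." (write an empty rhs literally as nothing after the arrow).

  | babb => bbb
  | bbcbaaca => bbcbaca => bbcbca
  | bbcc
  | cca

ab->; ac->a; ba->b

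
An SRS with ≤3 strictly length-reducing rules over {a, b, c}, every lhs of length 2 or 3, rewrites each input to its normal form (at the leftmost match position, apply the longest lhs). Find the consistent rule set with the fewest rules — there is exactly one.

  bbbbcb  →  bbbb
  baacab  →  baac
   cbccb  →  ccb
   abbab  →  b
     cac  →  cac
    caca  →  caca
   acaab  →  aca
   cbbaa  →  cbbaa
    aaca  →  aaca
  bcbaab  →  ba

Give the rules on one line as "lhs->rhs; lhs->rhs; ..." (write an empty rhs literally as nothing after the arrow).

  | bbbbcb => bbbb
  | baacab => baac
  | cbccb => ccb
  | abbab => bab => b

ab->; bc->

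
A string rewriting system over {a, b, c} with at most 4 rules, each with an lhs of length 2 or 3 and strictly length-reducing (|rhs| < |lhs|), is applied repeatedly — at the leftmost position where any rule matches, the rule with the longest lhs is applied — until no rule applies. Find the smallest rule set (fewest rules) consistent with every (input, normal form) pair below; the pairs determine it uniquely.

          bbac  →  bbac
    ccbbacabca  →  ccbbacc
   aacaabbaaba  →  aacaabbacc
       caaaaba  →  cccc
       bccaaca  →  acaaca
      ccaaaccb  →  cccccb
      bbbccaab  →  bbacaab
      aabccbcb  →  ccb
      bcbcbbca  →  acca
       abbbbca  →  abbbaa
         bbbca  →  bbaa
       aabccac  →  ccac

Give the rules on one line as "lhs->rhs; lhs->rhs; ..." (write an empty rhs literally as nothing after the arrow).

aaa->c; aba->cc; bc->a; cbc->c

  | bbac
  | ccbbacabca => ccbbacaaa => ccbbacc
  | aacaabbaaba => aacaabbacc
  | caaaaba => ccaba => cccc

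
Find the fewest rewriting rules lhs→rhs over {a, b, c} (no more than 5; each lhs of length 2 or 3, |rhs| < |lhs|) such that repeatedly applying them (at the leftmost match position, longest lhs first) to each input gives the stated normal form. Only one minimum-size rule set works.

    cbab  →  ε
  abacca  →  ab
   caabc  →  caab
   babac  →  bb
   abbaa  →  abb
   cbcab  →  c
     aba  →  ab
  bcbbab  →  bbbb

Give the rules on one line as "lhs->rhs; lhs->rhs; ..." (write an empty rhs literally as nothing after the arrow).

ba->b; bc->b; cab->; cb->c

  | cbab => cab => ε
  | abacca => abcca => abca => aba => ab
  | caabc => caab
  | babac => bbac => bbc => bb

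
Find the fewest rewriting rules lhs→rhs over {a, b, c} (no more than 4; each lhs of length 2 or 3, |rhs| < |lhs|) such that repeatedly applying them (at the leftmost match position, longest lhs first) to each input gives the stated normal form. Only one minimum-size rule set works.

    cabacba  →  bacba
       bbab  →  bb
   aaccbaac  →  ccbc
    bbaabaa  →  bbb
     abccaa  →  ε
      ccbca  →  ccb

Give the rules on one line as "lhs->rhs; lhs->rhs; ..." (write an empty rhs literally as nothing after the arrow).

aa->; ab->; ca->

  | cabacba => bacba
  | bbab => bb
  | aaccbaac => ccbaac => ccbc
  | bbaabaa => bbbaa => bbb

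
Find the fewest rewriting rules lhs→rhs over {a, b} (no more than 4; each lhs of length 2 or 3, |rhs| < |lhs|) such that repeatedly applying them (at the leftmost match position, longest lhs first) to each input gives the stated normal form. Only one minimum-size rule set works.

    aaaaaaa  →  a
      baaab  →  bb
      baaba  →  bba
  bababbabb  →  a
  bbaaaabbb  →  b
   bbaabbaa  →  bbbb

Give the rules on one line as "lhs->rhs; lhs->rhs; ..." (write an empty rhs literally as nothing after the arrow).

  | aaaaaaa => aaaa => a
  | baaab => bb
  | baaba => bba
  | bababbabb => aabbabb => bbabb => bab => a

aa->; aaa->; ab->b; bab->a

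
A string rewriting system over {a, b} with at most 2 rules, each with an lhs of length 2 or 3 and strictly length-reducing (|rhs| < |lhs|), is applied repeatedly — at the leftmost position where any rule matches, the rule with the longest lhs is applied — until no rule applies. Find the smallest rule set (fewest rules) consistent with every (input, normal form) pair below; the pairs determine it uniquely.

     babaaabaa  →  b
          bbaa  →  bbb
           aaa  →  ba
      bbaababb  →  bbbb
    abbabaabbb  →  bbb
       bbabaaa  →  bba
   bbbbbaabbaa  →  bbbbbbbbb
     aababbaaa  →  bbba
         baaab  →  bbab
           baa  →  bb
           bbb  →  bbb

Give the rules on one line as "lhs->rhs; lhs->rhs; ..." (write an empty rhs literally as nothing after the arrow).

  | babaaabaa => babbabaa => babaa => babb => b
  | bbaa => bbb
  | aaa => ba
  | bbaababb => bbbbabb => bbbb

aa->b; abb->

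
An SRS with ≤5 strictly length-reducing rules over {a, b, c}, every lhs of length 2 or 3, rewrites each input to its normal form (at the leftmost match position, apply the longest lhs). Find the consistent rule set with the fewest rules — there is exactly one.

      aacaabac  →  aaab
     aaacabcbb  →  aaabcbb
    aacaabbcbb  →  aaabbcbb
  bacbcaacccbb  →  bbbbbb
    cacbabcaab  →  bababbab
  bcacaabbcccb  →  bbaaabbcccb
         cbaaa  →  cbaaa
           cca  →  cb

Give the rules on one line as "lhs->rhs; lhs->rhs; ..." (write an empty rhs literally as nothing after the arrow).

  | aacaabac => aaabac => aaab
  | aaacabcbb => aaabcbb
  | aacaabbcbb => aaabbcbb
  | bacbcaacccbb => bbcaacccbb => bbbacccbb => bbbbacbb => bbbbbb

ac->; acc->ba; ca->b; cac->ba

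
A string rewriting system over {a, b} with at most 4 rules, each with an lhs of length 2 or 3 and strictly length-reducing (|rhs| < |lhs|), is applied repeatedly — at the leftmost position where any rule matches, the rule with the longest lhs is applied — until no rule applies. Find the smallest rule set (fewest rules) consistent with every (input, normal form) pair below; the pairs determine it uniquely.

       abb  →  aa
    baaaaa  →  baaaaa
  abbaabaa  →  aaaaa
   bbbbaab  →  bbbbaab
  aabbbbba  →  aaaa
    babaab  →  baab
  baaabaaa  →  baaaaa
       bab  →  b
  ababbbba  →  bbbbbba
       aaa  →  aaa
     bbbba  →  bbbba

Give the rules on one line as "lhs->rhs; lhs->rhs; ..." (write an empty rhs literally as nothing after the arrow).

aba->bb; abb->aa; bab->b

  | abb => aa
  | baaaaa
  | abbaabaa => aaaabaa => aaabba => aaaaa
  | bbbbaab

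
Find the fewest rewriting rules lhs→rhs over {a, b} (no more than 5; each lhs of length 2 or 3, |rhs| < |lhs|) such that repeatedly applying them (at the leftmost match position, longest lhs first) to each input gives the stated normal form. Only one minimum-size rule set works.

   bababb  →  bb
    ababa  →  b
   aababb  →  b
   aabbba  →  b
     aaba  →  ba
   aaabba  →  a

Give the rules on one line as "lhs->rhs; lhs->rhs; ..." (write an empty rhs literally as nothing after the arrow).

  | bababb => bbabb => abbb => bab => bb
  | ababa => baba => bba => ab => b
  | aababb => ababb => babb => bba => ab => b
  | aabbba => ababa => baba => bba => ab => b

ab->b; abb->ba; baa->a; bba->ab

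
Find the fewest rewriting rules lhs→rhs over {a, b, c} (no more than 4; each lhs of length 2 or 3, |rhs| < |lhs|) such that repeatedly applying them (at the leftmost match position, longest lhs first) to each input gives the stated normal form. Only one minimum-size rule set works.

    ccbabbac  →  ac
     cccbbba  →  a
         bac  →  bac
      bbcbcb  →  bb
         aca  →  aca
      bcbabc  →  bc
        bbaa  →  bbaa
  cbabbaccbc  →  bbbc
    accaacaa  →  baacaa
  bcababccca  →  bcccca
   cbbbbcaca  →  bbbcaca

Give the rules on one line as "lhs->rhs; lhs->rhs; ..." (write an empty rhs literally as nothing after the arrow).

  | ccbabbac => cabbac => cbac => ac
  | cccbbba => ccbba => cba => a
  | bac
  | bbcbcb => bbcb => bb

ab->; acc->b; cb->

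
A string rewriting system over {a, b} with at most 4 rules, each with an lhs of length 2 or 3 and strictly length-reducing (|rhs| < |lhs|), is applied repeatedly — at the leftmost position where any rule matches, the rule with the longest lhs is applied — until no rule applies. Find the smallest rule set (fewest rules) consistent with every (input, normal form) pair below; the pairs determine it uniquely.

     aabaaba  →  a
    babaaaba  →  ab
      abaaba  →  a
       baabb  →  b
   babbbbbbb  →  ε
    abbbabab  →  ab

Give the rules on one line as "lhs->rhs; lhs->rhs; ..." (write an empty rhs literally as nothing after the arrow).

aa->a; ba->b; bb->

  | aabaaba => abaaba => ababa => abba => aa => a
  | babaaaba => bbaaaba => aaaba => aaba => aba => ab
  | abaaba => ababa => abba => aa => a
  | baabb => babb => bbb => b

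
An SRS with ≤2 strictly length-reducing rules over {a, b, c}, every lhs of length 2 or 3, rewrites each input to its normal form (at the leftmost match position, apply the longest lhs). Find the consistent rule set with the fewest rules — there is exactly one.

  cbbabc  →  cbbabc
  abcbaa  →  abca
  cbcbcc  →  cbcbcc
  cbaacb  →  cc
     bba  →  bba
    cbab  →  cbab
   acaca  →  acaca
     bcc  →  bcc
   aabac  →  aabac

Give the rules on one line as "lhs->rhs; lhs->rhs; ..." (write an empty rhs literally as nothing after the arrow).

  | cbbabc
  | abcbaa => abca
  | cbcbcc
  | cbaacb => cacb => cc

acb->c; baa->a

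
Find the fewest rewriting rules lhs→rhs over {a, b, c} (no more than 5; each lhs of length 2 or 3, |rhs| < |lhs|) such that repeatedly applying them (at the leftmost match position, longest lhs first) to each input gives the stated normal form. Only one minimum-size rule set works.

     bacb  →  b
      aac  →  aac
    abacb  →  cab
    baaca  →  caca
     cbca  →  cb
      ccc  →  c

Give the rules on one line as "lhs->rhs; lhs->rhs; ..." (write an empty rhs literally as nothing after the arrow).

  | bacb => ccb => b
  | aac
  | abacb => accb => cab
  | baaca => caca

acc->ca; ba->c; bca->b; cc->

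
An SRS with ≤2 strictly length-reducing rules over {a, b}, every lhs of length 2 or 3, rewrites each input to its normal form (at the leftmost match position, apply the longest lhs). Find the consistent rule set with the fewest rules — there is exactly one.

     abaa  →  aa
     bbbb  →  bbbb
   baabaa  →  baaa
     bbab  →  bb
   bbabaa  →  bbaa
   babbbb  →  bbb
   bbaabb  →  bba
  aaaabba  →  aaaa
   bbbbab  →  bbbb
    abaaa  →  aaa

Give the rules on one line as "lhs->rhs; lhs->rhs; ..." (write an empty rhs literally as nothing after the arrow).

ab->; abb->

  | abaa => aa
  | bbbb
  | baabaa => baaa
  | bbab => bb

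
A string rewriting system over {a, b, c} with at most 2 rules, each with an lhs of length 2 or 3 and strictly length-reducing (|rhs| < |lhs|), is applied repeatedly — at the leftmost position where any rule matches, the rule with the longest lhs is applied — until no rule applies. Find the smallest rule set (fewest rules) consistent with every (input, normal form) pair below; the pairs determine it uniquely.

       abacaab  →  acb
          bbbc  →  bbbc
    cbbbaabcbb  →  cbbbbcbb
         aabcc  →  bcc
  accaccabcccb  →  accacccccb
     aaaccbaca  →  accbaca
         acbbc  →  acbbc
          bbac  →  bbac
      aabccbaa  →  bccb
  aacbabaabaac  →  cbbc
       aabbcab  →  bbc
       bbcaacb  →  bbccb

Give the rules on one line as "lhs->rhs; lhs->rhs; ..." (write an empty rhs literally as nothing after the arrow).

aa->; ab->

  | abacaab => acaab => acb
  | bbbc
  | cbbbaabcbb => cbbbbcbb
  | aabcc => bcc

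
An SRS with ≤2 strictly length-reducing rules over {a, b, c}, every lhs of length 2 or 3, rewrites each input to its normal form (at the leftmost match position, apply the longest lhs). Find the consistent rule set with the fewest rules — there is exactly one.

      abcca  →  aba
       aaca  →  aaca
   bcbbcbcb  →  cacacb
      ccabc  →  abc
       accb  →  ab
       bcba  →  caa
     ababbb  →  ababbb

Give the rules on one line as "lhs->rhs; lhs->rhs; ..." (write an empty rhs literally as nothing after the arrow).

bcb->ca; cc->

  | abcca => aba
  | aaca
  | bcbbcbcb => cabcbcb => cacacb
  | ccabc => abc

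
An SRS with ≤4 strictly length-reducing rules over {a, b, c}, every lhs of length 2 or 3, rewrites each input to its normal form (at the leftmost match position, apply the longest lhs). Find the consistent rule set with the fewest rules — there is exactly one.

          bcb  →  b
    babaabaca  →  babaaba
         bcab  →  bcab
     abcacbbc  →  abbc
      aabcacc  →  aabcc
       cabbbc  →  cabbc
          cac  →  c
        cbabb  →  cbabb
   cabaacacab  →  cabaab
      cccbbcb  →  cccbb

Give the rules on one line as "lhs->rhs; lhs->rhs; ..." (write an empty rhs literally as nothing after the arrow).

  | bcb => b
  | babaabaca => babaaba
  | bcab
  | abcacbbc => abcbbc => abbc

ac->; bbb->bb; bcb->b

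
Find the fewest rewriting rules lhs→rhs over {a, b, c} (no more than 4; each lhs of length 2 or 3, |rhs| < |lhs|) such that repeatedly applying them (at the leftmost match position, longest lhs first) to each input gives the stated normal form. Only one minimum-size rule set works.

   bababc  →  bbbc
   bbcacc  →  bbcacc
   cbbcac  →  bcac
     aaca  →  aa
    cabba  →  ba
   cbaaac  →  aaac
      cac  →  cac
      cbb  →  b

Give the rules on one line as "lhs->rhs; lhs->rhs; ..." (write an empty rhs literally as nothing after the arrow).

  | bababc => bbabc => bbbc
  | bbcacc
  | cbbcac => bcac
  | aaca => aa

ab->b; aca->a; cb->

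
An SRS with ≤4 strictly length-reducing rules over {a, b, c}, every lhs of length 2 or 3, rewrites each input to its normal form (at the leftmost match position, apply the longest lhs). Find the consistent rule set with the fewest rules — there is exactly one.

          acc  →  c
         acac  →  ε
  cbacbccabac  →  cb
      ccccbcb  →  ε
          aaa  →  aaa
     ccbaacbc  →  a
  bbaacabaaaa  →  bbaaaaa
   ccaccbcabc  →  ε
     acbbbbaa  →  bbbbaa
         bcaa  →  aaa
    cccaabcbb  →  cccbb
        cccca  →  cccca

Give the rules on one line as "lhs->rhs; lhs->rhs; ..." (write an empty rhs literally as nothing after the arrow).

  | acc => c
  | acac => ac => ε
  | cbacbccabac => cbbccabac => cbacabac => cbabac => cbac => cb
  | ccccbcb => cccbcb => ccbcb => cbcb => bcb => ab => ε

ab->; ac->; bc->a; cbc->bc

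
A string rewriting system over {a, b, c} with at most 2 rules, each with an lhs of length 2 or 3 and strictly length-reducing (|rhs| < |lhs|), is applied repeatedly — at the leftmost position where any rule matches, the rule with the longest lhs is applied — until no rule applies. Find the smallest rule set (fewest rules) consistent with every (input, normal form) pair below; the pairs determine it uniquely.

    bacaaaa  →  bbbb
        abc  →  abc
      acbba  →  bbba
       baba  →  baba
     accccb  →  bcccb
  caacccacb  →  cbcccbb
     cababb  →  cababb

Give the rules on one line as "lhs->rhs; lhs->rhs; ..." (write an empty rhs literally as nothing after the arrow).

aa->b; ac->b

  | bacaaaa => bbaaaa => bbbaa => bbbb
  | abc
  | acbba => bbba
  | baba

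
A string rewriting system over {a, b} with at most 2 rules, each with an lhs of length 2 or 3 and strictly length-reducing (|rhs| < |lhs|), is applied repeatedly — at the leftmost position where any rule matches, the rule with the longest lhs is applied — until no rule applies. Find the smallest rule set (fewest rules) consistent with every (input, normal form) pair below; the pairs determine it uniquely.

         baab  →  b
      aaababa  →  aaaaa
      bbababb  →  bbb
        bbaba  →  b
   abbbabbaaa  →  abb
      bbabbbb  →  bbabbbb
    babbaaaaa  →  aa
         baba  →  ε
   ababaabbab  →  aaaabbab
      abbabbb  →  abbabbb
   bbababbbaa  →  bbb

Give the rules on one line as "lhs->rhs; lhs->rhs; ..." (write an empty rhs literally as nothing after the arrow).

  | baab => b
  | aaababa => aaaaba => aaaaa
  | bbababb => bbaabb => bbb
  | bbaba => bbaa => b

aba->aa; baa->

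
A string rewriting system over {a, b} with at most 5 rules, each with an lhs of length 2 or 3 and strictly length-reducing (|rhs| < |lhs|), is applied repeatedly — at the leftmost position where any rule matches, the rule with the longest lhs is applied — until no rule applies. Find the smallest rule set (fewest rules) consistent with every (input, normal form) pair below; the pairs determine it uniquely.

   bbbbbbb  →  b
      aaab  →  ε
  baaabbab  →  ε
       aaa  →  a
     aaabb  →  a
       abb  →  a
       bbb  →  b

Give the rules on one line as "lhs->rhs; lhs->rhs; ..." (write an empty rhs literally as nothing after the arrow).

  | bbbbbbb => bbbbb => bbb => b
  | aaab => ab => ε
  | baaabbab => babbab => baab => bb => ε
  | aaa => a

aa->; ab->; abb->a; bb->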